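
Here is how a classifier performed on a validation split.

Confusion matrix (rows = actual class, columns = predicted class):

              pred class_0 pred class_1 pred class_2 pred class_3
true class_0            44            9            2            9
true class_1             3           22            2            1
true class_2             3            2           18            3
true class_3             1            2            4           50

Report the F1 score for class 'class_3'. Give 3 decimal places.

F1 score = 2·TP/(2·TP+FP+FN).
class_3: TP=50, FP=9+1+3=13, FN=1+2+4=7 → 100/120 = 0.8333

0.833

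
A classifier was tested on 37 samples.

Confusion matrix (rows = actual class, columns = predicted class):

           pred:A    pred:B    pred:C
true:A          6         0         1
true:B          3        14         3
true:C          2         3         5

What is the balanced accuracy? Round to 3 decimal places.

0.686

Balanced accuracy = mean of per-class recall.
  A: recall = 6/7 = 0.8571
  B: recall = 14/20 = 0.7000
  C: recall = 5/10 = 0.5000
Mean = (0.8571 + 0.7000 + 0.5000) / 3 = 0.686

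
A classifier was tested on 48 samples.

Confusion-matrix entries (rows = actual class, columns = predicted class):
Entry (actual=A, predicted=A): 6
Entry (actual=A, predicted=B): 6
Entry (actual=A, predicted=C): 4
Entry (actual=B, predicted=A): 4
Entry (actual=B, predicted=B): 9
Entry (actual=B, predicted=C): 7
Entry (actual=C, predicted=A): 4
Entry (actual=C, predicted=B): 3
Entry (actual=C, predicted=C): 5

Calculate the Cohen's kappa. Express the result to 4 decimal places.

0.1204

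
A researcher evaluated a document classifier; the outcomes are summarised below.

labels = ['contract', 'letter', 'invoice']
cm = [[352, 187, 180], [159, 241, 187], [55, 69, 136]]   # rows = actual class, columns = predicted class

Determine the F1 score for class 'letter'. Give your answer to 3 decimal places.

F1 score = 2·TP/(2·TP+FP+FN).
letter: TP=241, FP=187+69=256, FN=159+187=346 → 482/1084 = 0.4446

0.445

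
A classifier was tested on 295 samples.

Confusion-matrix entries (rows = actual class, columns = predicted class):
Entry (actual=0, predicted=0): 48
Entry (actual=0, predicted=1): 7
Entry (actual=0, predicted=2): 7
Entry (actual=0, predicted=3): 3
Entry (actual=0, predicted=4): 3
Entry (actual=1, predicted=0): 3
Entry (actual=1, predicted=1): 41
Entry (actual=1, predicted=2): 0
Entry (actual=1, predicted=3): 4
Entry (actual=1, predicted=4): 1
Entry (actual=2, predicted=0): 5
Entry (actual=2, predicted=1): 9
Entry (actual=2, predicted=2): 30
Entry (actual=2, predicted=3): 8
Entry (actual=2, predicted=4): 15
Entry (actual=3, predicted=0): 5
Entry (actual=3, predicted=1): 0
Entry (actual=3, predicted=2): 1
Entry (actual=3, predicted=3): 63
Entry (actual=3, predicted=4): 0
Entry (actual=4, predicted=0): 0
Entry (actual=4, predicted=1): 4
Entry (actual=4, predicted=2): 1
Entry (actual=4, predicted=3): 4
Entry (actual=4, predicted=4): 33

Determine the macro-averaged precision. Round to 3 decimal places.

0.726

Per-class precision (TP/(TP+FP)):
  0: TP=48, FP=3+5+5+0=13 → 48/61 = 0.7869
  1: TP=41, FP=7+9+0+4=20 → 41/61 = 0.6721
  2: TP=30, FP=7+0+1+1=9 → 30/39 = 0.7692
  3: TP=63, FP=3+4+8+4=19 → 63/82 = 0.7683
  4: TP=33, FP=3+1+15+0=19 → 33/52 = 0.6346
Macro-precision = mean = (0.7869 + 0.6721 + 0.7692 + 0.7683 + 0.6346) / 5 = 0.726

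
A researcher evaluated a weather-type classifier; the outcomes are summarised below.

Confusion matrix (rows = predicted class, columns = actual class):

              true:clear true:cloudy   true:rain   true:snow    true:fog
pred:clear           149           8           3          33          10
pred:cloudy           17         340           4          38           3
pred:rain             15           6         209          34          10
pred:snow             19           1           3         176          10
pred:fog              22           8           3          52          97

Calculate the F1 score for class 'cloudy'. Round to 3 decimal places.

0.889

One-vs-rest for 'cloudy': TP = diagonal; FP = other classes predicted 'cloudy'; FN = 'cloudy' predicted as other.
F1 score = 2·TP/(2·TP+FP+FN).
cloudy: TP=340, FP=17+4+38+3=62, FN=8+6+1+8=23 → 680/765 = 0.8889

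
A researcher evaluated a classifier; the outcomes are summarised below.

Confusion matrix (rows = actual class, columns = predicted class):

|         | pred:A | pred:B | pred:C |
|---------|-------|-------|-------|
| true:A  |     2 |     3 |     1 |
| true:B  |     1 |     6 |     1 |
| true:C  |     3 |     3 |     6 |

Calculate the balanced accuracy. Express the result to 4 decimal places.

0.5278

Balanced accuracy = mean of per-class recall.
  A: recall = 2/6 = 0.33333
  B: recall = 6/8 = 0.75000
  C: recall = 6/12 = 0.50000
Mean = (0.33333 + 0.75000 + 0.50000) / 3 = 0.5278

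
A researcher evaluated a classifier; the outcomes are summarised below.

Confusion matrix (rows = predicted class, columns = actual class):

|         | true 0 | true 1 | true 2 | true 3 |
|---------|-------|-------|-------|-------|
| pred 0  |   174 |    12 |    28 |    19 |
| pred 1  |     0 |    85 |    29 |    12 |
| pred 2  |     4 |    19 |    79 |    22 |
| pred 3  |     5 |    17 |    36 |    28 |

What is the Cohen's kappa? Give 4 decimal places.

Observed agreement pₒ = trace/N = 366/569 = 0.64323
Expected agreement pₑ = Σ (rowᵢ·colᵢ)/N² = (183·233 + 133·126 + 172·124 + 81·86)/569² = 0.27085
κ = (pₒ − pₑ)/(1 − pₑ) = (0.64323 − 0.27085)/(1 − 0.27085) = 0.5107

0.5107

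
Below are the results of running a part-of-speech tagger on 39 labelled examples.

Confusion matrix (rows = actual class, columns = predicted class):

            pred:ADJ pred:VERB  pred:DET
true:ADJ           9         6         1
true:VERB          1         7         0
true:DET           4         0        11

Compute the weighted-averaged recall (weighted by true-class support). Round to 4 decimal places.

0.6923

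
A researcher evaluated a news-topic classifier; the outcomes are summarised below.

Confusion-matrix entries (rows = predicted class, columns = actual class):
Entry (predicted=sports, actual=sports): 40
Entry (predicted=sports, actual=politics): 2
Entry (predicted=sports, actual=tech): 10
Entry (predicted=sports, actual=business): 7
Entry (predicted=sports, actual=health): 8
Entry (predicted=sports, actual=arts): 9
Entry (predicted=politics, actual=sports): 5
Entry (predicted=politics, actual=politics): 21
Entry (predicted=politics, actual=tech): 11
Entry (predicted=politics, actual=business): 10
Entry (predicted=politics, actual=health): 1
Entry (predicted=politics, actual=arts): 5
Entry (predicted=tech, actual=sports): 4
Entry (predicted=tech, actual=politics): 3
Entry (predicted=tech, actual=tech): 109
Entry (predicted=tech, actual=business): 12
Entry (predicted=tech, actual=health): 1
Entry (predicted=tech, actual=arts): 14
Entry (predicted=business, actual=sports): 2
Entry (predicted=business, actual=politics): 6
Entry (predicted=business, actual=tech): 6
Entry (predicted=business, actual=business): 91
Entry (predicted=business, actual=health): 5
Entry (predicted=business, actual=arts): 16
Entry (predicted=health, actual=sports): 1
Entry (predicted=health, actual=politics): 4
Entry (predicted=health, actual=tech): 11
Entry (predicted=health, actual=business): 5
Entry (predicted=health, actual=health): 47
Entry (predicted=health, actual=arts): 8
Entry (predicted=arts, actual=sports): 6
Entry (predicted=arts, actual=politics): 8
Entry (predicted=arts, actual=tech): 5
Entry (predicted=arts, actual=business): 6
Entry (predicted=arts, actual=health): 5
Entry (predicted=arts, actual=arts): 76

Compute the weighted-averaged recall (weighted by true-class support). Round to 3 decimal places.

Per-class recall (TP/(TP+FN)):
  sports: TP=40, FN=5+4+2+1+6=18 → 40/58 = 0.6897
  politics: TP=21, FN=2+3+6+4+8=23 → 21/44 = 0.4773
  tech: TP=109, FN=10+11+6+11+5=43 → 109/152 = 0.7171
  business: TP=91, FN=7+10+12+5+6=40 → 91/131 = 0.6947
  health: TP=47, FN=8+1+1+5+5=20 → 47/67 = 0.7015
  arts: TP=76, FN=9+5+14+16+8=52 → 76/128 = 0.5938
Weighted-recall = Σ (supportᵢ/N)·recallᵢ with N=580: (58/580)·0.6897 + (44/580)·0.4773 + (152/580)·0.7171 + (131/580)·0.6947 + (67/580)·0.7015 + (128/580)·0.5938 = 0.662

0.662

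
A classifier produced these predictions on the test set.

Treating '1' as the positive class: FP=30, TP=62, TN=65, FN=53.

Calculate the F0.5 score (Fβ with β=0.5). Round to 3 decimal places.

0.642

Fβ = (1+β²)·TP / ((1+β²)·TP + β²·FN + FP), with β²=1/4
= 1.25·62 / (1.25·62 + 0.25·53 + 30) = 0.642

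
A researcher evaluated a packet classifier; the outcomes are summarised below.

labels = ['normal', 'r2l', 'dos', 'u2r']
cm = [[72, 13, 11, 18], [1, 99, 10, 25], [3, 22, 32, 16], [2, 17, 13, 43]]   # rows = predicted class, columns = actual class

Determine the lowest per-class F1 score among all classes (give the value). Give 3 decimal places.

0.460

Per-class F1 score (2·TP/(2·TP+FP+FN)):
  normal: TP=72, FP=13+11+18=42, FN=1+3+2=6 → 144/192 = 0.7500
  r2l: TP=99, FP=1+10+25=36, FN=13+22+17=52 → 198/286 = 0.6923
  dos: TP=32, FP=3+22+16=41, FN=11+10+13=34 → 64/139 = 0.4604
  u2r: TP=43, FP=2+17+13=32, FN=18+25+16=59 → 86/177 = 0.4859
Lowest is class 'dos' with F1 score = 0.460.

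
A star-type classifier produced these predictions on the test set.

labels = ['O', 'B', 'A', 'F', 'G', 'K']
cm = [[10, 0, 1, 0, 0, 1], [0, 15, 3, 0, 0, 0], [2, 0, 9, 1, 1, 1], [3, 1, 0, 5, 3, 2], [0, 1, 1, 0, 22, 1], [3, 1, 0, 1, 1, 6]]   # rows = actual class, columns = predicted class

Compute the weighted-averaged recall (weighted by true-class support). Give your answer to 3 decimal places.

0.705

Per-class recall (TP/(TP+FN)):
  O: TP=10, FN=0+1+0+0+1=2 → 10/12 = 0.8333
  B: TP=15, FN=0+3+0+0+0=3 → 15/18 = 0.8333
  A: TP=9, FN=2+0+1+1+1=5 → 9/14 = 0.6429
  F: TP=5, FN=3+1+0+3+2=9 → 5/14 = 0.3571
  G: TP=22, FN=0+1+1+0+1=3 → 22/25 = 0.8800
  K: TP=6, FN=3+1+0+1+1=6 → 6/12 = 0.5000
Weighted-recall = Σ (supportᵢ/N)·recallᵢ with N=95: (12/95)·0.8333 + (18/95)·0.8333 + (14/95)·0.6429 + (14/95)·0.3571 + (25/95)·0.8800 + (12/95)·0.5000 = 0.705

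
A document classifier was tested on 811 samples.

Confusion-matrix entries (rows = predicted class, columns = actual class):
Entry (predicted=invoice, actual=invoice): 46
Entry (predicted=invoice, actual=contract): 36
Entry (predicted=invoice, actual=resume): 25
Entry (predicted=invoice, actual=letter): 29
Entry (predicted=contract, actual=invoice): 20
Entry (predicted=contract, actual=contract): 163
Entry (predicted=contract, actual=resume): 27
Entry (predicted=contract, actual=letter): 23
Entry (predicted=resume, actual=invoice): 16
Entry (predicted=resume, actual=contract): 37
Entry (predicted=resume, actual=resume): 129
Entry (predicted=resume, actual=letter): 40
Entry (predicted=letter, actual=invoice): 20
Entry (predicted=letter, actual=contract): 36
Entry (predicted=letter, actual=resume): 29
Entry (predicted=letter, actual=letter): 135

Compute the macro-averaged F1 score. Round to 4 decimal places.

Per-class F1 score (2·TP/(2·TP+FP+FN)):
  invoice: TP=46, FP=36+25+29=90, FN=20+16+20=56 → 92/238 = 0.38655
  contract: TP=163, FP=20+27+23=70, FN=36+37+36=109 → 326/505 = 0.64554
  resume: TP=129, FP=16+37+40=93, FN=25+27+29=81 → 258/432 = 0.59722
  letter: TP=135, FP=20+36+29=85, FN=29+23+40=92 → 270/447 = 0.60403
Macro-F1 score = mean = (0.38655 + 0.64554 + 0.59722 + 0.60403) / 4 = 0.5583

0.5583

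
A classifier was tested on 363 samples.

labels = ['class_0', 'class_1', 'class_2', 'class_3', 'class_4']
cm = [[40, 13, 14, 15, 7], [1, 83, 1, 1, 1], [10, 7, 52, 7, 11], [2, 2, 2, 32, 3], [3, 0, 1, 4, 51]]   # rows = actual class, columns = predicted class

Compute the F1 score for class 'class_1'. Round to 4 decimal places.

0.8646

F1 score = 2·TP/(2·TP+FP+FN).
class_1: TP=83, FP=13+7+2+0=22, FN=1+1+1+1=4 → 166/192 = 0.86458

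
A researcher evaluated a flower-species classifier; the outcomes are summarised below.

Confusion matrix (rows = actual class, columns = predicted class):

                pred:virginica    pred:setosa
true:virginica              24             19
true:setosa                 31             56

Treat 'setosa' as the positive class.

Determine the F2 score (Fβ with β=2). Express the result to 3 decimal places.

0.662

Fβ = (1+β²)·TP / ((1+β²)·TP + β²·FN + FP), with β²=4
= 5·56 / (5·56 + 4·31 + 19) = 0.662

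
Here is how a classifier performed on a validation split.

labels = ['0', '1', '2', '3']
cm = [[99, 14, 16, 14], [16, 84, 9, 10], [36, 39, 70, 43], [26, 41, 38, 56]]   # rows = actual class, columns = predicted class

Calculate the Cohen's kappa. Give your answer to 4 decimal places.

Observed agreement pₒ = trace/N = 309/611 = 0.50573
Expected agreement pₑ = Σ (rowᵢ·colᵢ)/N² = (143·177 + 119·178 + 188·133 + 161·123)/611² = 0.24456
κ = (pₒ − pₑ)/(1 − pₑ) = (0.50573 − 0.24456)/(1 − 0.24456) = 0.3457

0.3457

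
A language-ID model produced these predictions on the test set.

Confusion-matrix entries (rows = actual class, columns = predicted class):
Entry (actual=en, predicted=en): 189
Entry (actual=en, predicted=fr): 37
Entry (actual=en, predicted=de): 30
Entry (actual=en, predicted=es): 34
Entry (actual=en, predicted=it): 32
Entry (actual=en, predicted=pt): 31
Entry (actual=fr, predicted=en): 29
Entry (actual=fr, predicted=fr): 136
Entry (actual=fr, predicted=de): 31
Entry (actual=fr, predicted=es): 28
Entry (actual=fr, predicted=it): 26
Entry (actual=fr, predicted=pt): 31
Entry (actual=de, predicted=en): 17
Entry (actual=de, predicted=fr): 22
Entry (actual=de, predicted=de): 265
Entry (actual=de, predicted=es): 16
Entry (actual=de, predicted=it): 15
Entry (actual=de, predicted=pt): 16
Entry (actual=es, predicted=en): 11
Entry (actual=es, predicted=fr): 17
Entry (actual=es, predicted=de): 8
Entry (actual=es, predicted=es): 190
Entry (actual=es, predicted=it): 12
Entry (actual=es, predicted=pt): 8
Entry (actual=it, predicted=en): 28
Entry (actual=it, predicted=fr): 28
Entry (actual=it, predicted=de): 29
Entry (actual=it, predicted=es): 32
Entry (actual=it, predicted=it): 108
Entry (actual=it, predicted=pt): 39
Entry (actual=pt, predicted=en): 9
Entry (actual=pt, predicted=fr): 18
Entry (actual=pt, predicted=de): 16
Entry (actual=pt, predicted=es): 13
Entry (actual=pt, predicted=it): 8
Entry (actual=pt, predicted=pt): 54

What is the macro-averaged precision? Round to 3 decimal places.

Per-class precision (TP/(TP+FP)):
  en: TP=189, FP=29+17+11+28+9=94 → 189/283 = 0.6678
  fr: TP=136, FP=37+22+17+28+18=122 → 136/258 = 0.5271
  de: TP=265, FP=30+31+8+29+16=114 → 265/379 = 0.6992
  es: TP=190, FP=34+28+16+32+13=123 → 190/313 = 0.6070
  it: TP=108, FP=32+26+15+12+8=93 → 108/201 = 0.5373
  pt: TP=54, FP=31+31+16+8+39=125 → 54/179 = 0.3017
Macro-precision = mean = (0.6678 + 0.5271 + 0.6992 + 0.6070 + 0.5373 + 0.3017) / 6 = 0.557

0.557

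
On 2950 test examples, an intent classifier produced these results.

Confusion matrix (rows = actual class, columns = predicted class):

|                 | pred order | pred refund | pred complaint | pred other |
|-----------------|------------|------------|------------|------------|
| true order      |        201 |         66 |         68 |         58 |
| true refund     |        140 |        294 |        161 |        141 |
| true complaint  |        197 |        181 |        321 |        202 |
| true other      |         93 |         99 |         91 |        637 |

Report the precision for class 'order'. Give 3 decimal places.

One-vs-rest for 'order': TP = diagonal; FP = other classes predicted 'order'; FN = 'order' predicted as other.
precision = TP/(TP+FP).
order: TP=201, FP=140+197+93=430 → 201/631 = 0.3185

0.319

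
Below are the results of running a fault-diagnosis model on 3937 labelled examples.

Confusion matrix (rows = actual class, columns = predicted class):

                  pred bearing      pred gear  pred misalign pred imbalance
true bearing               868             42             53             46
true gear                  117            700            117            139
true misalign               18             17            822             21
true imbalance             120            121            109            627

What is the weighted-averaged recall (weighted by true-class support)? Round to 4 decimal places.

0.7663

Per-class recall (TP/(TP+FN)):
  bearing: TP=868, FN=42+53+46=141 → 868/1009 = 0.86026
  gear: TP=700, FN=117+117+139=373 → 700/1073 = 0.65238
  misalign: TP=822, FN=18+17+21=56 → 822/878 = 0.93622
  imbalance: TP=627, FN=120+121+109=350 → 627/977 = 0.64176
Weighted-recall = Σ (supportᵢ/N)·recallᵢ with N=3937: (1009/3937)·0.86026 + (1073/3937)·0.65238 + (878/3937)·0.93622 + (977/3937)·0.64176 = 0.7663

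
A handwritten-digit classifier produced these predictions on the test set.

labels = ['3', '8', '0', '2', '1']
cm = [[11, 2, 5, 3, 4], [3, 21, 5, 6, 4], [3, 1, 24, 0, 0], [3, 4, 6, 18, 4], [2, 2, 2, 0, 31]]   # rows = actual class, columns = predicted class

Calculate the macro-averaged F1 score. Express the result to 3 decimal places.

0.624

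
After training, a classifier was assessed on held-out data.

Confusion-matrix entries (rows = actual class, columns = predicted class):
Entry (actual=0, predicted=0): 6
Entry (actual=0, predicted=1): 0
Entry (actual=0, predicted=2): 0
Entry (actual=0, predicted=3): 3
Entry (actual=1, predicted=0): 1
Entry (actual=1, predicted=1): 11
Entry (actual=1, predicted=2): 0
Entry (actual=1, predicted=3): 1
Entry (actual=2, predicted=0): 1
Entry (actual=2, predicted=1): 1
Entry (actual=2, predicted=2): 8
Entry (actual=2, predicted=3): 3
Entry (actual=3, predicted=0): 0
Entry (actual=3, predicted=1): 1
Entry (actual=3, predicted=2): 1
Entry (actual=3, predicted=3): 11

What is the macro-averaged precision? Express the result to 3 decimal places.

Per-class precision (TP/(TP+FP)):
  0: TP=6, FP=1+1+0=2 → 6/8 = 0.7500
  1: TP=11, FP=0+1+1=2 → 11/13 = 0.8462
  2: TP=8, FP=0+0+1=1 → 8/9 = 0.8889
  3: TP=11, FP=3+1+3=7 → 11/18 = 0.6111
Macro-precision = mean = (0.7500 + 0.8462 + 0.8889 + 0.6111) / 4 = 0.774

0.774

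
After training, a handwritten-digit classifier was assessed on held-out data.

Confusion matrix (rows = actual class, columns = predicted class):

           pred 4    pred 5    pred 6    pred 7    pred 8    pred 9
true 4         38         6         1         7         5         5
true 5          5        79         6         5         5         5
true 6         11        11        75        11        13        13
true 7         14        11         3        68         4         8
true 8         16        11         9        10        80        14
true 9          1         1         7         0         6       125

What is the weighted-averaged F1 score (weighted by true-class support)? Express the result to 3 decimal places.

Per-class F1 score (2·TP/(2·TP+FP+FN)):
  4: TP=38, FP=5+11+14+16+1=47, FN=6+1+7+5+5=24 → 76/147 = 0.5170
  5: TP=79, FP=6+11+11+11+1=40, FN=5+6+5+5+5=26 → 158/224 = 0.7054
  6: TP=75, FP=1+6+3+9+7=26, FN=11+11+11+13+13=59 → 150/235 = 0.6383
  7: TP=68, FP=7+5+11+10+0=33, FN=14+11+3+4+8=40 → 136/209 = 0.6507
  8: TP=80, FP=5+5+13+4+6=33, FN=16+11+9+10+14=60 → 160/253 = 0.6324
  9: TP=125, FP=5+5+13+8+14=45, FN=1+1+7+0+6=15 → 250/310 = 0.8065
Weighted-F1 score = Σ (supportᵢ/N)·F1 scoreᵢ with N=689: (62/689)·0.5170 + (105/689)·0.7054 + (134/689)·0.6383 + (108/689)·0.6507 + (140/689)·0.6324 + (140/689)·0.8065 = 0.673

0.673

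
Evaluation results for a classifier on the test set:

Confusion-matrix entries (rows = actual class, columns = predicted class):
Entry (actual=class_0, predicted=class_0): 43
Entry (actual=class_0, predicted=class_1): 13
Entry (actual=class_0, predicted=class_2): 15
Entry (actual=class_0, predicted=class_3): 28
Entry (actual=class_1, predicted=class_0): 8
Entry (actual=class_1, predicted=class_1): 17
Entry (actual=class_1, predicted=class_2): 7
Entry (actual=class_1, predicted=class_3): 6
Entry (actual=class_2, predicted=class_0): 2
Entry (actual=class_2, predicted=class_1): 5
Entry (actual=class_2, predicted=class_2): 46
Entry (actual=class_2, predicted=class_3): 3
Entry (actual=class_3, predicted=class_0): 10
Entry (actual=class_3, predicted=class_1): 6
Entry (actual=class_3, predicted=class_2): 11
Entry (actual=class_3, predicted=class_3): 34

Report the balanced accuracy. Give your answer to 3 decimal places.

0.565

Balanced accuracy = mean of per-class recall.
  class_0: recall = 43/99 = 0.4343
  class_1: recall = 17/38 = 0.4474
  class_2: recall = 46/56 = 0.8214
  class_3: recall = 34/61 = 0.5574
Mean = (0.4343 + 0.4474 + 0.8214 + 0.5574) / 4 = 0.565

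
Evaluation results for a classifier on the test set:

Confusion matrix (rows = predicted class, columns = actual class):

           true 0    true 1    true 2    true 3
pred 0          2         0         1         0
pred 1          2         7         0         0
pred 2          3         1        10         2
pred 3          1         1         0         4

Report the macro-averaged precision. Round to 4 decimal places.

0.6840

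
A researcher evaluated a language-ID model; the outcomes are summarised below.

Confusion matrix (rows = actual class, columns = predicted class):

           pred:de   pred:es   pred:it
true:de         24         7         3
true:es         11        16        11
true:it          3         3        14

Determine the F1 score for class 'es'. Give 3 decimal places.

0.500

One-vs-rest for 'es': TP = diagonal; FP = other classes predicted 'es'; FN = 'es' predicted as other.
F1 score = 2·TP/(2·TP+FP+FN).
es: TP=16, FP=7+3=10, FN=11+11=22 → 32/64 = 0.5000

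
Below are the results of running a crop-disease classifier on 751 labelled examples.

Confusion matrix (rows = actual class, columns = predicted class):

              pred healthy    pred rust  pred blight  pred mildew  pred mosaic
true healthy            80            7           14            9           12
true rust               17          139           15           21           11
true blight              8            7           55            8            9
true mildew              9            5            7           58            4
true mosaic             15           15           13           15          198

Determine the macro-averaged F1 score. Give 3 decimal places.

Per-class F1 score (2·TP/(2·TP+FP+FN)):
  healthy: TP=80, FP=17+8+9+15=49, FN=7+14+9+12=42 → 160/251 = 0.6375
  rust: TP=139, FP=7+7+5+15=34, FN=17+15+21+11=64 → 278/376 = 0.7394
  blight: TP=55, FP=14+15+7+13=49, FN=8+7+8+9=32 → 110/191 = 0.5759
  mildew: TP=58, FP=9+21+8+15=53, FN=9+5+7+4=25 → 116/194 = 0.5979
  mosaic: TP=198, FP=12+11+9+4=36, FN=15+15+13+15=58 → 396/490 = 0.8082
Macro-F1 score = mean = (0.6375 + 0.7394 + 0.5759 + 0.5979 + 0.8082) / 5 = 0.672

0.672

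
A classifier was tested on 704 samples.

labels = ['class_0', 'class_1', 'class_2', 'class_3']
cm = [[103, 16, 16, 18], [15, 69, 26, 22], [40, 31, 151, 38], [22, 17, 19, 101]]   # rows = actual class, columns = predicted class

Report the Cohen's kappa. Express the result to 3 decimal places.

Observed agreement pₒ = trace/N = 424/704 = 0.6023
Expected agreement pₑ = Σ (rowᵢ·colᵢ)/N² = (153·180 + 132·133 + 260·212 + 159·179)/704² = 0.2596
κ = (pₒ − pₑ)/(1 − pₑ) = (0.6023 − 0.2596)/(1 − 0.2596) = 0.463

0.463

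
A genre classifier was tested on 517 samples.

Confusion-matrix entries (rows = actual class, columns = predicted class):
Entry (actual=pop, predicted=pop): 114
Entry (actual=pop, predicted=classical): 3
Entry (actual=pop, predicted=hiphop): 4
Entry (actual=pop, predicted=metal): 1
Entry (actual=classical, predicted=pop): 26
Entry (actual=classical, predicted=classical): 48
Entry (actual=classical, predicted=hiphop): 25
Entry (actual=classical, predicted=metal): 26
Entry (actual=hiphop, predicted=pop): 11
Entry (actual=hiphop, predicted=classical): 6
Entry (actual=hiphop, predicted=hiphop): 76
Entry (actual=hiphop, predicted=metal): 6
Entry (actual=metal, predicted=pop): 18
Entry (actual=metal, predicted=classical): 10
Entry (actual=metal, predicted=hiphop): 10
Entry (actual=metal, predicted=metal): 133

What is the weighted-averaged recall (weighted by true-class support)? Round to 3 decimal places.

0.718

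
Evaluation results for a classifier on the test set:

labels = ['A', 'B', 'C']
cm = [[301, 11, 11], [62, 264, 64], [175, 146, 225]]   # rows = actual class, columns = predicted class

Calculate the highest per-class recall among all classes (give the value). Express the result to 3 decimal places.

0.932

Per-class recall (TP/(TP+FN)):
  A: TP=301, FN=11+11=22 → 301/323 = 0.9319
  B: TP=264, FN=62+64=126 → 264/390 = 0.6769
  C: TP=225, FN=175+146=321 → 225/546 = 0.4121
Highest is class 'A' with recall = 0.932.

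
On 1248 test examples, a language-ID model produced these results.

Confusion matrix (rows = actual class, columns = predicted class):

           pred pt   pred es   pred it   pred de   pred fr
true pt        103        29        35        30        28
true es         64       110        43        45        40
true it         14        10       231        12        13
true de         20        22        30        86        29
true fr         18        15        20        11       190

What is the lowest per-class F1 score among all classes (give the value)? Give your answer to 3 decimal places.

0.451

Per-class F1 score (2·TP/(2·TP+FP+FN)):
  pt: TP=103, FP=64+14+20+18=116, FN=29+35+30+28=122 → 206/444 = 0.4640
  es: TP=110, FP=29+10+22+15=76, FN=64+43+45+40=192 → 220/488 = 0.4508
  it: TP=231, FP=35+43+30+20=128, FN=14+10+12+13=49 → 462/639 = 0.7230
  de: TP=86, FP=30+45+12+11=98, FN=20+22+30+29=101 → 172/371 = 0.4636
  fr: TP=190, FP=28+40+13+29=110, FN=18+15+20+11=64 → 380/554 = 0.6859
Lowest is class 'es' with F1 score = 0.451.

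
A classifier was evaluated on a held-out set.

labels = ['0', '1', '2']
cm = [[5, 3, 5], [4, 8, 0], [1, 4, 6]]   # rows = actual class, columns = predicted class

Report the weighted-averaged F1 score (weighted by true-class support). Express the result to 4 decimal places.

0.5212

Per-class F1 score (2·TP/(2·TP+FP+FN)):
  0: TP=5, FP=4+1=5, FN=3+5=8 → 10/23 = 0.43478
  1: TP=8, FP=3+4=7, FN=4+0=4 → 16/27 = 0.59259
  2: TP=6, FP=5+0=5, FN=1+4=5 → 12/22 = 0.54545
Weighted-F1 score = Σ (supportᵢ/N)·F1 scoreᵢ with N=36: (13/36)·0.43478 + (12/36)·0.59259 + (11/36)·0.54545 = 0.5212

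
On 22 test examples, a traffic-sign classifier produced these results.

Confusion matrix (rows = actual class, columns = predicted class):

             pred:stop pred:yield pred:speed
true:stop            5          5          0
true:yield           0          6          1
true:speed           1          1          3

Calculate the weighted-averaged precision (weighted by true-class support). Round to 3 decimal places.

Per-class precision (TP/(TP+FP)):
  stop: TP=5, FP=0+1=1 → 5/6 = 0.8333
  yield: TP=6, FP=5+1=6 → 6/12 = 0.5000
  speed: TP=3, FP=0+1=1 → 3/4 = 0.7500
Weighted-precision = Σ (supportᵢ/N)·precisionᵢ with N=22: (10/22)·0.8333 + (7/22)·0.5000 + (5/22)·0.7500 = 0.708

0.708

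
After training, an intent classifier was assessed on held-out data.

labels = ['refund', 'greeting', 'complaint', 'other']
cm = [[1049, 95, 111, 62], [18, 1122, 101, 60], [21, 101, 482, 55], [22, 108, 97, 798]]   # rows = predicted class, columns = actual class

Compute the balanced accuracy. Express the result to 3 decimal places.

0.790

Balanced accuracy = mean of per-class recall.
  refund: recall = 1049/1110 = 0.9450
  greeting: recall = 1122/1426 = 0.7868
  complaint: recall = 482/791 = 0.6094
  other: recall = 798/975 = 0.8185
Mean = (0.9450 + 0.7868 + 0.6094 + 0.8185) / 4 = 0.790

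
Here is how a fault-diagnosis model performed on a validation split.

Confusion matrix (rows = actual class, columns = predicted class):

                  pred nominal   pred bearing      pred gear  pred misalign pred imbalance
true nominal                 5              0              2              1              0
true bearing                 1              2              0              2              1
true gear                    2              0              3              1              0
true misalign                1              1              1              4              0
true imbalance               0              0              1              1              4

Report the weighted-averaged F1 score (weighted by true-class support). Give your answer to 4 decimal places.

0.5456

Per-class F1 score (2·TP/(2·TP+FP+FN)):
  nominal: TP=5, FP=1+2+1+0=4, FN=0+2+1+0=3 → 10/17 = 0.58824
  bearing: TP=2, FP=0+0+1+0=1, FN=1+0+2+1=4 → 4/9 = 0.44444
  gear: TP=3, FP=2+0+1+1=4, FN=2+0+1+0=3 → 6/13 = 0.46154
  misalign: TP=4, FP=1+2+1+1=5, FN=1+1+1+0=3 → 8/16 = 0.50000
  imbalance: TP=4, FP=0+1+0+0=1, FN=0+0+1+1=2 → 8/11 = 0.72727
Weighted-F1 score = Σ (supportᵢ/N)·F1 scoreᵢ with N=33: (8/33)·0.58824 + (6/33)·0.44444 + (6/33)·0.46154 + (7/33)·0.50000 + (6/33)·0.72727 = 0.5456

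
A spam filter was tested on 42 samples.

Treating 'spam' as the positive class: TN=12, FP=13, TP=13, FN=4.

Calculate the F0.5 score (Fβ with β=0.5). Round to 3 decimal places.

0.537

Fβ = (1+β²)·TP / ((1+β²)·TP + β²·FN + FP), with β²=1/4
= 1.25·13 / (1.25·13 + 0.25·4 + 13) = 0.537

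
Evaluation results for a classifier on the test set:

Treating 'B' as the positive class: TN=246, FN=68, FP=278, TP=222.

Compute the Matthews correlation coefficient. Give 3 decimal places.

0.231

MCC = (TP·TN − FP·FN) / √((TP+FP)(TP+FN)(TN+FP)(TN+FN))
Numerator = 222·246 − 278·68 = 35708
Denominator = √(500·290·524·314) = √23857720000 = 154459.4445
MCC = 35708 / 154459.4445 = 0.231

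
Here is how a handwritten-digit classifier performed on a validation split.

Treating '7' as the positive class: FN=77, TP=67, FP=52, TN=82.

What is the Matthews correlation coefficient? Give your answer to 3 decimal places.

MCC = (TP·TN − FP·FN) / √((TP+FP)(TP+FN)(TN+FP)(TN+FN))
Numerator = 67·82 − 52·77 = 1490
Denominator = √(119·144·134·159) = √365099616 = 19107.5801
MCC = 1490 / 19107.5801 = 0.078

0.078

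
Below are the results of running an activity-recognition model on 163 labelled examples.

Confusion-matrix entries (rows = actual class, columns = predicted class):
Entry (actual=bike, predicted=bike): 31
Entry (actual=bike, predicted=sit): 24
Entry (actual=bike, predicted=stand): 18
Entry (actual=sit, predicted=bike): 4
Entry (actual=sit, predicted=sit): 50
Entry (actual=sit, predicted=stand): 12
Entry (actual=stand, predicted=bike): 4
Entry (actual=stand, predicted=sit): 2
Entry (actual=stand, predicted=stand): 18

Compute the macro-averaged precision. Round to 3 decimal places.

0.609

Per-class precision (TP/(TP+FP)):
  bike: TP=31, FP=4+4=8 → 31/39 = 0.7949
  sit: TP=50, FP=24+2=26 → 50/76 = 0.6579
  stand: TP=18, FP=18+12=30 → 18/48 = 0.3750
Macro-precision = mean = (0.7949 + 0.6579 + 0.3750) / 3 = 0.609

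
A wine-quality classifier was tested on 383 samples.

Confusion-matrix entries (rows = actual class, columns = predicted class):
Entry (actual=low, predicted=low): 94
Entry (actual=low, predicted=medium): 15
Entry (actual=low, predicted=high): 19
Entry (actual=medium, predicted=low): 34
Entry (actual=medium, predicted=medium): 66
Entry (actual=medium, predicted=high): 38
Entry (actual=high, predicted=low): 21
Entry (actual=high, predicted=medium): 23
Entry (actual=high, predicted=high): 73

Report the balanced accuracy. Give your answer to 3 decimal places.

Balanced accuracy = mean of per-class recall.
  low: recall = 94/128 = 0.7344
  medium: recall = 66/138 = 0.4783
  high: recall = 73/117 = 0.6239
Mean = (0.7344 + 0.4783 + 0.6239) / 3 = 0.612

0.612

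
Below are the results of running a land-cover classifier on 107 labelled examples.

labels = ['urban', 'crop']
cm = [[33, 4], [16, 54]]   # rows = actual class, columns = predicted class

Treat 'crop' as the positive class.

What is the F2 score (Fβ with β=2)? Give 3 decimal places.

0.799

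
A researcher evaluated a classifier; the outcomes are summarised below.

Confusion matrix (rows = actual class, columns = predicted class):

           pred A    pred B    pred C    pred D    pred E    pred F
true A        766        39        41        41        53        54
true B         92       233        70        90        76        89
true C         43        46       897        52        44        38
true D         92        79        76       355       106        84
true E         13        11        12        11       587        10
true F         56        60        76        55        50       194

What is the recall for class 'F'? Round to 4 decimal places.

0.3951

Treat 'F' as positive and all other classes as negative.
recall = TP/(TP+FN).
F: TP=194, FN=56+60+76+55+50=297 → 194/491 = 0.39511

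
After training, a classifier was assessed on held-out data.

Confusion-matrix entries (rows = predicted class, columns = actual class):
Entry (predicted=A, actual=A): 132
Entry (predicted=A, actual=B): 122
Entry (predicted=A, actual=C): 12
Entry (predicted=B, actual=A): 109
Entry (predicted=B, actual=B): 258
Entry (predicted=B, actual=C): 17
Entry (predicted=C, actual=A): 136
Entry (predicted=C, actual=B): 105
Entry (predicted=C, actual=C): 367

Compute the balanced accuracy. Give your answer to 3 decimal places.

0.603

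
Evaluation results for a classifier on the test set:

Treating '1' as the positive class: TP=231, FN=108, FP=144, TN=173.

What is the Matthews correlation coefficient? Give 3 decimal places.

0.229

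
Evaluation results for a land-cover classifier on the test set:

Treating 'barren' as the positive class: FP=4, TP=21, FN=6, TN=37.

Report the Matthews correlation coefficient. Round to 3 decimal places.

MCC = (TP·TN − FP·FN) / √((TP+FP)(TP+FN)(TN+FP)(TN+FN))
Numerator = 21·37 − 4·6 = 753
Denominator = √(25·27·41·43) = √1190025 = 1090.8827
MCC = 753 / 1090.8827 = 0.690

0.690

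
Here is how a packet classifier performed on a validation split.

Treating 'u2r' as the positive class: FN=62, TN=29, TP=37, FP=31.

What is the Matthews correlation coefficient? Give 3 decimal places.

MCC = (TP·TN − FP·FN) / √((TP+FP)(TP+FN)(TN+FP)(TN+FN))
Numerator = 37·29 − 31·62 = -849
Denominator = √(68·99·60·91) = √36756720 = 6062.7321
MCC = -849 / 6062.7321 = -0.140

-0.140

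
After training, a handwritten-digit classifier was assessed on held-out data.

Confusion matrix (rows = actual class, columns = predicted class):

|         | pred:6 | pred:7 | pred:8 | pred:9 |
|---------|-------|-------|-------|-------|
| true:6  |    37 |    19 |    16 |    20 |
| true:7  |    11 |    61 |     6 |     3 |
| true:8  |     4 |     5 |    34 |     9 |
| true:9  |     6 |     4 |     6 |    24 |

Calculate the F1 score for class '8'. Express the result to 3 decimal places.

0.596

F1 score = 2·TP/(2·TP+FP+FN).
8: TP=34, FP=16+6+6=28, FN=4+5+9=18 → 68/114 = 0.5965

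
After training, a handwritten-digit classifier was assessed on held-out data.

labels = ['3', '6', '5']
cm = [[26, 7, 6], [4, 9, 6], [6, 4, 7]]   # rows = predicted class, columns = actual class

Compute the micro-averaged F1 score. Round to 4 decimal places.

0.5600

Micro-averaging pools counts across classes: ΣTP=42, ΣFP=33, ΣFN=33.
Micro-F1 score = 2·TP/(2·TP+FP+FN) on pooled counts = 0.5600 (equals overall accuracy in single-label multiclass).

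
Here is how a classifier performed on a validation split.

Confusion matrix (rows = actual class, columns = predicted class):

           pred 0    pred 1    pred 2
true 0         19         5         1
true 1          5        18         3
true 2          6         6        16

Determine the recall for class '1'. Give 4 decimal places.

0.6923

One-vs-rest for '1': TP = diagonal; FP = other classes predicted '1'; FN = '1' predicted as other.
recall = TP/(TP+FN).
1: TP=18, FN=5+3=8 → 18/26 = 0.69231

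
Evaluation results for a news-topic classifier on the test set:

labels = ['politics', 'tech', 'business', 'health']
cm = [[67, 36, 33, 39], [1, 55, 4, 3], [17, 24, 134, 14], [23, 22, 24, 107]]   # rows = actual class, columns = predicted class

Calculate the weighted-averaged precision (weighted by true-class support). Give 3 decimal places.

0.629

Per-class precision (TP/(TP+FP)):
  politics: TP=67, FP=1+17+23=41 → 67/108 = 0.6204
  tech: TP=55, FP=36+24+22=82 → 55/137 = 0.4015
  business: TP=134, FP=33+4+24=61 → 134/195 = 0.6872
  health: TP=107, FP=39+3+14=56 → 107/163 = 0.6564
Weighted-precision = Σ (supportᵢ/N)·precisionᵢ with N=603: (175/603)·0.6204 + (63/603)·0.4015 + (189/603)·0.6872 + (176/603)·0.6564 = 0.629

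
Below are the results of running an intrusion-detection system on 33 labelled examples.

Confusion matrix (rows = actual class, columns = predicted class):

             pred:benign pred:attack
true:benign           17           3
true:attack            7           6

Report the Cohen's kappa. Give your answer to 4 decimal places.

0.3293

Observed agreement pₒ = trace/N = 23/33 = 0.69697
Expected agreement pₑ = Σ (rowᵢ·colᵢ)/N² = (20·24 + 13·9)/33² = 0.54821
κ = (pₒ − pₑ)/(1 − pₑ) = (0.69697 − 0.54821)/(1 − 0.54821) = 0.3293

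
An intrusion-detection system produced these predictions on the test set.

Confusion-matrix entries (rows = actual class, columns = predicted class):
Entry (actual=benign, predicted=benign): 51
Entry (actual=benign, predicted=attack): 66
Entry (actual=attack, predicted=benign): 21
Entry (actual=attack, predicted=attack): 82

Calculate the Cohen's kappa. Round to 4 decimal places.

Observed agreement pₒ = trace/N = 133/220 = 0.60455
Expected agreement pₑ = Σ (rowᵢ·colᵢ)/N² = (117·72 + 103·148)/220² = 0.48901
κ = (pₒ − pₑ)/(1 − pₑ) = (0.60455 − 0.48901)/(1 − 0.48901) = 0.2261

0.2261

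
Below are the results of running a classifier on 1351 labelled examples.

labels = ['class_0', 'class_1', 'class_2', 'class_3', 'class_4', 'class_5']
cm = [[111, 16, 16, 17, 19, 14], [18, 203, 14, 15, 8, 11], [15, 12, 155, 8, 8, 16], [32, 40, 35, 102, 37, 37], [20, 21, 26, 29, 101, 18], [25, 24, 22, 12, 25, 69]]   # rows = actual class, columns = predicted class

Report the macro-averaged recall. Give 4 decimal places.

Per-class recall (TP/(TP+FN)):
  class_0: TP=111, FN=16+16+17+19+14=82 → 111/193 = 0.57513
  class_1: TP=203, FN=18+14+15+8+11=66 → 203/269 = 0.75465
  class_2: TP=155, FN=15+12+8+8+16=59 → 155/214 = 0.72430
  class_3: TP=102, FN=32+40+35+37+37=181 → 102/283 = 0.36042
  class_4: TP=101, FN=20+21+26+29+18=114 → 101/215 = 0.46977
  class_5: TP=69, FN=25+24+22+12+25=108 → 69/177 = 0.38983
Macro-recall = mean = (0.57513 + 0.75465 + 0.72430 + 0.36042 + 0.46977 + 0.38983) / 6 = 0.5457

0.5457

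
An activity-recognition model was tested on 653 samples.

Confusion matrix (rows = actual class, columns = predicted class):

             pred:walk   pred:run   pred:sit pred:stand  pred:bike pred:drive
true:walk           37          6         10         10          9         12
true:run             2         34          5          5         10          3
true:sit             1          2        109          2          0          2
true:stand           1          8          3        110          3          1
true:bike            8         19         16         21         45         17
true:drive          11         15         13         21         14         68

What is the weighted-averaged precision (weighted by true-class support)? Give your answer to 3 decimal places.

Per-class precision (TP/(TP+FP)):
  walk: TP=37, FP=2+1+1+8+11=23 → 37/60 = 0.6167
  run: TP=34, FP=6+2+8+19+15=50 → 34/84 = 0.4048
  sit: TP=109, FP=10+5+3+16+13=47 → 109/156 = 0.6987
  stand: TP=110, FP=10+5+2+21+21=59 → 110/169 = 0.6509
  bike: TP=45, FP=9+10+0+3+14=36 → 45/81 = 0.5556
  drive: TP=68, FP=12+3+2+1+17=35 → 68/103 = 0.6602
Weighted-precision = Σ (supportᵢ/N)·precisionᵢ with N=653: (84/653)·0.6167 + (59/653)·0.4048 + (116/653)·0.6987 + (126/653)·0.6509 + (126/653)·0.5556 + (142/653)·0.6602 = 0.616

0.616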